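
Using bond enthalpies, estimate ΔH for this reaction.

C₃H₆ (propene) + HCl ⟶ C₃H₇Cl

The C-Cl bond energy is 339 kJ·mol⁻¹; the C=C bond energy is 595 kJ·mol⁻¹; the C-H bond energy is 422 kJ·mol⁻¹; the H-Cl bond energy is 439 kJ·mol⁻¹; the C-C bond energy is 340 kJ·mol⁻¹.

ΔH ≈ −67 kJ

Bonds broken (reactants):
  C-C: 1 × 340 = 340
  C-H: 6 × 422 = 2532
  C=C: 1 × 595 = 595
  H-Cl: 1 × 439 = 439
  Σ(broken) = 3906 kJ
Bonds formed (products):
  C-C: 2 × 340 = 680
  C-Cl: 1 × 339 = 339
  C-H: 7 × 422 = 2954
  Σ(formed) = 3973 kJ
ΔH = Σ(broken) − Σ(formed) = 3906 − 3973 = −67 kJ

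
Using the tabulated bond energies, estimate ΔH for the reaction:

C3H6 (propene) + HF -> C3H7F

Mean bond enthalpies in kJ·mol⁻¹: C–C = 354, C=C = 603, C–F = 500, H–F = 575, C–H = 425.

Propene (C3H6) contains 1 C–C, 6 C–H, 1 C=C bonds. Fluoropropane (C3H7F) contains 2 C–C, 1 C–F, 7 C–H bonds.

Bonds broken (reactants):
  C–C: 1 × 354 = 354
  C–H: 6 × 425 = 2550
  C=C: 1 × 603 = 603
  H–F: 1 × 575 = 575
  Σ(broken) = 4082 kJ
Bonds formed (products):
  C–C: 2 × 354 = 708
  C–F: 1 × 500 = 500
  C–H: 7 × 425 = 2975
  Σ(formed) = 4183 kJ
ΔH = Σ(broken) − Σ(formed) = 4082 − 4183 = −101 kJ

ΔH ≈ −101 kJ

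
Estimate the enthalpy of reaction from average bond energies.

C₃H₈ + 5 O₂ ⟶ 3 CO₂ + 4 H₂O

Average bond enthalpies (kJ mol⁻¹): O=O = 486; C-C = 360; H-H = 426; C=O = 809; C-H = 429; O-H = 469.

ΔH ≈ −2024 kJ

Bonds broken (reactants):
  C-C: 2 × 360 = 720
  C-H: 8 × 429 = 3432
  O=O: 5 × 486 = 2430
  Σ(broken) = 6582 kJ
Bonds formed (products):
  C=O: 6 × 809 = 4854
  O-H: 8 × 469 = 3752
  Σ(formed) = 8606 kJ
ΔH = Σ(broken) − Σ(formed) = 6582 − 8606 = −2024 kJ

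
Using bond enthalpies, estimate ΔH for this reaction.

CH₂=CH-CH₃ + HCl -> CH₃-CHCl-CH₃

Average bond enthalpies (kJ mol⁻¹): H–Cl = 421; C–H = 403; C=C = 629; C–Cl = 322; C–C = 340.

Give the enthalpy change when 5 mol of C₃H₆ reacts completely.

Bonds broken (reactants):
  C–C: 1 × 340 = 340
  C–H: 6 × 403 = 2418
  C=C: 1 × 629 = 629
  H–Cl: 1 × 421 = 421
  Σ(broken) = 3808 kJ
Bonds formed (products):
  C–C: 2 × 340 = 680
  C–Cl: 1 × 322 = 322
  C–H: 7 × 403 = 2821
  Σ(formed) = 3823 kJ
ΔH = Σ(broken) − Σ(formed) = 3808 − 3823 = −15 kJ
For 5× the reaction as written: 5 × (−15) = −75 kJ

ΔH = −75 kJ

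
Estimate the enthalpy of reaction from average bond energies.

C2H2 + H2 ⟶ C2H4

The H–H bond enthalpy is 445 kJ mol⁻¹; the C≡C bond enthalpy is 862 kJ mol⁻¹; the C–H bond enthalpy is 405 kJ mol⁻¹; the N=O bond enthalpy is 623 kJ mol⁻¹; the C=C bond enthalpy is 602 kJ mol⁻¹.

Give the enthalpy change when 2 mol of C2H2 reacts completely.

Bonds broken (reactants):
  C≡C: 1 × 862 = 862
  C–H: 2 × 405 = 810
  H–H: 1 × 445 = 445
  Σ(broken) = 2117 kJ
Bonds formed (products):
  C–H: 4 × 405 = 1620
  C=C: 1 × 602 = 602
  Σ(formed) = 2222 kJ
ΔH = Σ(broken) − Σ(formed) = 2117 − 2222 = −105 kJ
For 2× the reaction as written: 2 × (−105) = −210 kJ

ΔH = −210 kJ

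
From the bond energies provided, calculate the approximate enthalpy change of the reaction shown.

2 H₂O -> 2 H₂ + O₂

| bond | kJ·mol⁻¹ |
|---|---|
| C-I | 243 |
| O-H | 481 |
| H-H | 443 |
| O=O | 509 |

Bonds broken (reactants):
  O-H: 4 × 481 = 1924
  Σ(broken) = 1924 kJ
Bonds formed (products):
  H-H: 2 × 443 = 886
  O=O: 1 × 509 = 509
  Σ(formed) = 1395 kJ
ΔH = Σ(broken) − Σ(formed) = 1924 − 1395 = +529 kJ

ΔH ≈ +529 kJ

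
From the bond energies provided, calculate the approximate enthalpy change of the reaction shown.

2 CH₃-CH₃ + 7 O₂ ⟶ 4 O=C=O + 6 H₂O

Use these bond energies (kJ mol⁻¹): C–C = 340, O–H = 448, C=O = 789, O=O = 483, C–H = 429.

ΔH ≈ −2479 kJ

Bonds broken (reactants):
  C–C: 2 × 340 = 680
  C–H: 12 × 429 = 5148
  O=O: 7 × 483 = 3381
  Σ(broken) = 9209 kJ
Bonds formed (products):
  C=O: 8 × 789 = 6312
  O–H: 12 × 448 = 5376
  Σ(formed) = 11688 kJ
ΔH = Σ(broken) − Σ(formed) = 9209 − 11688 = −2479 kJ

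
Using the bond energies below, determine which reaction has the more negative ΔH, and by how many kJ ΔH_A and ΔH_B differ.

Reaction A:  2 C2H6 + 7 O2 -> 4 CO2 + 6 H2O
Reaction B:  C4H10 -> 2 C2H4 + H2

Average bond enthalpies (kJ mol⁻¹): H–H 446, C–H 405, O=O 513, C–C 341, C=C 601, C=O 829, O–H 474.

Reaction A, by 3372 kJ

Reaction A:
  Bonds broken (reactants):
    C–C: 2 × 341 = 682
    C–H: 12 × 405 = 4860
    O=O: 7 × 513 = 3591
    Σ(broken) = 9133 kJ
  Bonds formed (products):
    C=O: 8 × 829 = 6632
    O–H: 12 × 474 = 5688
    Σ(formed) = 12320 kJ
  ΔH_A = 9133 − 12320 = −3187 kJ
Reaction B:
  Bonds broken (reactants):
    C–C: 3 × 341 = 1023
    C–H: 10 × 405 = 4050
    Σ(broken) = 5073 kJ
  Bonds formed (products):
    C–H: 8 × 405 = 3240
    C=C: 2 × 601 = 1202
    H–H: 1 × 446 = 446
    Σ(formed) = 4888 kJ
  ΔH_B = 5073 − 4888 = +185 kJ
ΔH_A − ΔH_B = −3372 kJ, so reaction A has the more negative ΔH; |ΔH_A − ΔH_B| = 3372 kJ.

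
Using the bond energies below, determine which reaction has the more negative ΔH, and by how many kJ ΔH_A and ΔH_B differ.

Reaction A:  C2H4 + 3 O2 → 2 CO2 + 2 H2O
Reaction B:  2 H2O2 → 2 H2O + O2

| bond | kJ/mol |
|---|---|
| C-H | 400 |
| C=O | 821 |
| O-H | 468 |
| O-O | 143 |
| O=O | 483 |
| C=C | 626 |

Reaction A:
  Bonds broken (reactants):
    C-H: 4 × 400 = 1600
    C=C: 1 × 626 = 626
    O=O: 3 × 483 = 1449
    Σ(broken) = 3675 kJ
  Bonds formed (products):
    C=O: 4 × 821 = 3284
    O-H: 4 × 468 = 1872
    Σ(formed) = 5156 kJ
  ΔH_A = 3675 − 5156 = −1481 kJ
Reaction B:
  Bonds broken (reactants):
    O-H: 4 × 468 = 1872
    O-O: 2 × 143 = 286
    Σ(broken) = 2158 kJ
  Bonds formed (products):
    O-H: 4 × 468 = 1872
    O=O: 1 × 483 = 483
    Σ(formed) = 2355 kJ
  ΔH_B = 2158 − 2355 = −197 kJ
ΔH_A − ΔH_B = −1284 kJ, so reaction A has the more negative ΔH; |ΔH_A − ΔH_B| = 1284 kJ.

Reaction A, by 1284 kJ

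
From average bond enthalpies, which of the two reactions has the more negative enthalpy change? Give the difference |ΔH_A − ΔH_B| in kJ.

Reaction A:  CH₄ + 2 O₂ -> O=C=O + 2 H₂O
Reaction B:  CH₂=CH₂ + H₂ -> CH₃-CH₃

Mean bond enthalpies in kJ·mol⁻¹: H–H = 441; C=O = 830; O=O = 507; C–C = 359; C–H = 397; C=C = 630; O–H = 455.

Reaction A, by 796 kJ

Reaction A:
  Bonds broken (reactants):
    C–H: 4 × 397 = 1588
    O=O: 2 × 507 = 1014
    Σ(broken) = 2602 kJ
  Bonds formed (products):
    C=O: 2 × 830 = 1660
    O–H: 4 × 455 = 1820
    Σ(formed) = 3480 kJ
  ΔH_A = 2602 − 3480 = −878 kJ
Reaction B:
  Bonds broken (reactants):
    C–H: 4 × 397 = 1588
    C=C: 1 × 630 = 630
    H–H: 1 × 441 = 441
    Σ(broken) = 2659 kJ
  Bonds formed (products):
    C–C: 1 × 359 = 359
    C–H: 6 × 397 = 2382
    Σ(formed) = 2741 kJ
  ΔH_B = 2659 − 2741 = −82 kJ
ΔH_A − ΔH_B = −796 kJ, so reaction A has the more negative ΔH; |ΔH_A − ΔH_B| = 796 kJ.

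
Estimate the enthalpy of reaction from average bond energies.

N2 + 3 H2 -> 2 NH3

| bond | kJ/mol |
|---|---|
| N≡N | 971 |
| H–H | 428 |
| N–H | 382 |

ΔH ≈ −37 kJ

Bonds broken (reactants):
  H–H: 3 × 428 = 1284
  N≡N: 1 × 971 = 971
  Σ(broken) = 2255 kJ
Bonds formed (products):
  N–H: 6 × 382 = 2292
  Σ(formed) = 2292 kJ
ΔH = Σ(broken) − Σ(formed) = 2255 − 2292 = −37 kJ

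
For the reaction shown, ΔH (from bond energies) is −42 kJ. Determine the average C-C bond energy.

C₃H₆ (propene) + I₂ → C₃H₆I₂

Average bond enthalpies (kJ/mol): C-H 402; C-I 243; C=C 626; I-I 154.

Let D be the C-C bond energy.
Σ(broken) = 1×D + 6×402 + 1×626 + 1×154 = 3192 + D
Σ(formed) = 2×D + 6×402 + 2×243 = 2898 + 2D
ΔH = Σ(broken) − Σ(formed) = (3192 + D) − (2898 + 2D) = +294 − D
Setting this equal to −42 kJ gives D = 336 kJ/mol.

D(C-C) ≈ 336 kJ/mol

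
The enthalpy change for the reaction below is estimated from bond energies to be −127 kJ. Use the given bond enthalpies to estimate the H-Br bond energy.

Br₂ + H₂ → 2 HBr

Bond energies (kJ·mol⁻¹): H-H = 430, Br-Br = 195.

D(H-Br) ≈ 376 kJ/mol

Let D be the H-Br bond energy.
Σ(broken) = 1×195 + 1×430 = 625
Σ(formed) = 2×D = 2D
ΔH = Σ(broken) − Σ(formed) = (625) − (2D) = +625 − 2D
Setting this equal to −127 kJ gives 2D = 752, so D = 376 kJ/mol.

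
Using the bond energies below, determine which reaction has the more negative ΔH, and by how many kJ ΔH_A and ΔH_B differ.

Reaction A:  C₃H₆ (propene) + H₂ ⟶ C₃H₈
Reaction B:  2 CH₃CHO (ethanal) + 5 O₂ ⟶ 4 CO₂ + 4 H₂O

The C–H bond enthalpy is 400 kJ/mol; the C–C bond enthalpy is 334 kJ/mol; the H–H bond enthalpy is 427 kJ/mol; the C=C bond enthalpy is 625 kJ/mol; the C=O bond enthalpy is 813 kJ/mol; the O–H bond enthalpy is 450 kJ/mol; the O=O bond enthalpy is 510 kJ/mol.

Reaction B, by 1978 kJ

Reaction A:
  Bonds broken (reactants):
    C–C: 1 × 334 = 334
    C–H: 6 × 400 = 2400
    C=C: 1 × 625 = 625
    H–H: 1 × 427 = 427
    Σ(broken) = 3786 kJ
  Bonds formed (products):
    C–C: 2 × 334 = 668
    C–H: 8 × 400 = 3200
    Σ(formed) = 3868 kJ
  ΔH_A = 3786 − 3868 = −82 kJ
Reaction B:
  Bonds broken (reactants):
    C–C: 2 × 334 = 668
    C–H: 8 × 400 = 3200
    C=O: 2 × 813 = 1626
    O=O: 5 × 510 = 2550
    Σ(broken) = 8044 kJ
  Bonds formed (products):
    C=O: 8 × 813 = 6504
    O–H: 8 × 450 = 3600
    Σ(formed) = 10104 kJ
  ΔH_B = 8044 − 10104 = −2060 kJ
ΔH_A − ΔH_B = +1978 kJ, so reaction B has the more negative ΔH; |ΔH_A − ΔH_B| = 1978 kJ.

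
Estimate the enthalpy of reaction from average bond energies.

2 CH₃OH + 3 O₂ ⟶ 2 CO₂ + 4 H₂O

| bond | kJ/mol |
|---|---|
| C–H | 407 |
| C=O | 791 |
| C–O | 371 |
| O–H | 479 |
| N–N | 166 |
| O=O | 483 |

Bonds broken (reactants):
  C–H: 6 × 407 = 2442
  C–O: 2 × 371 = 742
  O–H: 2 × 479 = 958
  O=O: 3 × 483 = 1449
  Σ(broken) = 5591 kJ
Bonds formed (products):
  C=O: 4 × 791 = 3164
  O–H: 8 × 479 = 3832
  Σ(formed) = 6996 kJ
ΔH = Σ(broken) − Σ(formed) = 5591 − 6996 = −1405 kJ

ΔH ≈ −1405 kJ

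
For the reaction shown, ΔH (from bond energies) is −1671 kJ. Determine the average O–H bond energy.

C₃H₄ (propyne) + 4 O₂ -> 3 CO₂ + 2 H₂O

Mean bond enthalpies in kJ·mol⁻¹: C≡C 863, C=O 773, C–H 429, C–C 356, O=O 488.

Let D be the O–H bond energy.
Σ(broken) = 1×863 + 1×356 + 4×429 + 4×488 = 4887
Σ(formed) = 6×773 + 4×D = 4638 + 4D
ΔH = Σ(broken) − Σ(formed) = (4887) − (4638 + 4D) = +249 − 4D
Setting this equal to −1671 kJ gives 4D = 1920, so D = 480 kJ/mol.

D(O–H) ≈ 480 kJ/mol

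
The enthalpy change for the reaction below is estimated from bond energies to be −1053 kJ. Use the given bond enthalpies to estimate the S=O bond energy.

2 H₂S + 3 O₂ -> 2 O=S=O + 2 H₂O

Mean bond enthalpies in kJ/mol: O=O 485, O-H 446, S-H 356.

Let D be the S=O bond energy.
Σ(broken) = 3×485 + 4×356 = 2879
Σ(formed) = 4×446 + 4×D = 1784 + 4D
ΔH = Σ(broken) − Σ(formed) = (2879) − (1784 + 4D) = +1095 − 4D
Setting this equal to −1053 kJ gives 4D = 2148, so D = 537 kJ/mol.

D(S=O) ≈ 537 kJ/mol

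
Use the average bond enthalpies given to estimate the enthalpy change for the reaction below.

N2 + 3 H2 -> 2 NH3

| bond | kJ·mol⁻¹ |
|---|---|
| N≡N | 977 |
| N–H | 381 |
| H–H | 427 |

Bonds broken (reactants):
  H–H: 3 × 427 = 1281
  N≡N: 1 × 977 = 977
  Σ(broken) = 2258 kJ
Bonds formed (products):
  N–H: 6 × 381 = 2286
  Σ(formed) = 2286 kJ
ΔH = Σ(broken) − Σ(formed) = 2258 − 2286 = −28 kJ

ΔH ≈ −28 kJ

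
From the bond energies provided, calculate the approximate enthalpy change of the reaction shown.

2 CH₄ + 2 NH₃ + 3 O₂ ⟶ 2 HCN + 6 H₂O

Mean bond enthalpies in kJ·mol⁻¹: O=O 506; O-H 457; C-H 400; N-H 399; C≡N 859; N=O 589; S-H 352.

Bonds broken (reactants):
  C-H: 8 × 400 = 3200
  N-H: 6 × 399 = 2394
  O=O: 3 × 506 = 1518
  Σ(broken) = 7112 kJ
Bonds formed (products):
  C≡N: 2 × 859 = 1718
  C-H: 2 × 400 = 800
  O-H: 12 × 457 = 5484
  Σ(formed) = 8002 kJ
ΔH = Σ(broken) − Σ(formed) = 7112 − 8002 = −890 kJ

ΔH ≈ −890 kJ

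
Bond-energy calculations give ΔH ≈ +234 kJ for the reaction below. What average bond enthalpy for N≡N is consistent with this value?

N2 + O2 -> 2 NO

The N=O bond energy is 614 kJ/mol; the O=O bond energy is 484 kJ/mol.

Let D be the N≡N bond energy.
Σ(broken) = 1×D + 1×484 = 484 + D
Σ(formed) = 2×614 = 1228
ΔH = Σ(broken) − Σ(formed) = (484 + D) − (1228) = −744 + D
Setting this equal to +234 kJ gives D = 978 kJ/mol.

D(N≡N) ≈ 978 kJ/mol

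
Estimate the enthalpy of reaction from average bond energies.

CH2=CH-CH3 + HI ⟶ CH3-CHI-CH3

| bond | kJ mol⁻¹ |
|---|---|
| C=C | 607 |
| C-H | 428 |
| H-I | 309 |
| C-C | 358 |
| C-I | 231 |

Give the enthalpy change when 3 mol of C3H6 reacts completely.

Bonds broken (reactants):
  C-C: 1 × 358 = 358
  C-H: 6 × 428 = 2568
  C=C: 1 × 607 = 607
  H-I: 1 × 309 = 309
  Σ(broken) = 3842 kJ
Bonds formed (products):
  C-C: 2 × 358 = 716
  C-H: 7 × 428 = 2996
  C-I: 1 × 231 = 231
  Σ(formed) = 3943 kJ
ΔH = Σ(broken) − Σ(formed) = 3842 − 3943 = −101 kJ
For 3× the reaction as written: 3 × (−101) = −303 kJ

ΔH = −303 kJ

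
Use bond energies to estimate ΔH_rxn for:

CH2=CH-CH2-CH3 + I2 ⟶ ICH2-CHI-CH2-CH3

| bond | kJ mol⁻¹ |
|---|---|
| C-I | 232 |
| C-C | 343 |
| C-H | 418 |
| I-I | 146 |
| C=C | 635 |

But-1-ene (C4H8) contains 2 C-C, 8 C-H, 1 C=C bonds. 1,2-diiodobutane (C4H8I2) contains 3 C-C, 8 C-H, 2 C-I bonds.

ΔH ≈ −26 kJ

Bonds broken (reactants):
  C-C: 2 × 343 = 686
  C-H: 8 × 418 = 3344
  C=C: 1 × 635 = 635
  I-I: 1 × 146 = 146
  Σ(broken) = 4811 kJ
Bonds formed (products):
  C-C: 3 × 343 = 1029
  C-H: 8 × 418 = 3344
  C-I: 2 × 232 = 464
  Σ(formed) = 4837 kJ
ΔH = Σ(broken) − Σ(formed) = 4811 − 4837 = −26 kJ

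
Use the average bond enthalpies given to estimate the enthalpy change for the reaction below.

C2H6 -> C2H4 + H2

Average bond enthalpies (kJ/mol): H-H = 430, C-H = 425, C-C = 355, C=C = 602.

Bonds broken (reactants):
  C-C: 1 × 355 = 355
  C-H: 6 × 425 = 2550
  Σ(broken) = 2905 kJ
Bonds formed (products):
  C-H: 4 × 425 = 1700
  C=C: 1 × 602 = 602
  H-H: 1 × 430 = 430
  Σ(formed) = 2732 kJ
ΔH = Σ(broken) − Σ(formed) = 2905 − 2732 = +173 kJ

ΔH ≈ +173 kJ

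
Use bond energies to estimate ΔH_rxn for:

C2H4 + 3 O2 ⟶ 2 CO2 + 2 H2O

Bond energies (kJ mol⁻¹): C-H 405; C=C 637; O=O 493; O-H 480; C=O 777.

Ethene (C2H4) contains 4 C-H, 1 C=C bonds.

ΔH ≈ −1292 kJ

Bonds broken (reactants):
  C-H: 4 × 405 = 1620
  C=C: 1 × 637 = 637
  O=O: 3 × 493 = 1479
  Σ(broken) = 3736 kJ
Bonds formed (products):
  C=O: 4 × 777 = 3108
  O-H: 4 × 480 = 1920
  Σ(formed) = 5028 kJ
ΔH = Σ(broken) − Σ(formed) = 3736 − 5028 = −1292 kJ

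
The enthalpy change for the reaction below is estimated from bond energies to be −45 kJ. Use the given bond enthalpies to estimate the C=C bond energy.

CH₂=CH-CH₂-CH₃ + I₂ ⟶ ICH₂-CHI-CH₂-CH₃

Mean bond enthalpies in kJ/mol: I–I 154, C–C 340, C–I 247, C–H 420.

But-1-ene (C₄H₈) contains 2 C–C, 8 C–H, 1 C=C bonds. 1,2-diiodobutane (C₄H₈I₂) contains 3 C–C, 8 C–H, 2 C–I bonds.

Let D be the C=C bond energy.
Σ(broken) = 2×340 + 8×420 + 1×D + 1×154 = 4194 + D
Σ(formed) = 3×340 + 8×420 + 2×247 = 4874
ΔH = Σ(broken) − Σ(formed) = (4194 + D) − (4874) = −680 + D
Setting this equal to −45 kJ gives D = 635 kJ/mol.

D(C=C) ≈ 635 kJ/mol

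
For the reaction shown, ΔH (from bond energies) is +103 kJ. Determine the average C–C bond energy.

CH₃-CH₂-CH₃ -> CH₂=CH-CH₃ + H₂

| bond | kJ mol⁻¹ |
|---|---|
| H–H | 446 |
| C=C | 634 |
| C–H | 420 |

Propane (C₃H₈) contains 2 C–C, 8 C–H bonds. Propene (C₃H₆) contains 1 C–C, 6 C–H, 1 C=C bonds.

Let D be the C–C bond energy.
Σ(broken) = 2×D + 8×420 = 3360 + 2D
Σ(formed) = 1×D + 6×420 + 1×634 + 1×446 = 3600 + D
ΔH = Σ(broken) − Σ(formed) = (3360 + 2D) − (3600 + D) = −240 + D
Setting this equal to +103 kJ gives D = 343 kJ/mol.

D(C–C) ≈ 343 kJ/mol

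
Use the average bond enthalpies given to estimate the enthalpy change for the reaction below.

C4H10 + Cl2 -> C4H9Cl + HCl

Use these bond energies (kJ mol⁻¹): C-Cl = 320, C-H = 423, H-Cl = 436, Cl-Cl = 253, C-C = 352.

ΔH ≈ −80 kJ

Bonds broken (reactants):
  C-C: 3 × 352 = 1056
  C-H: 10 × 423 = 4230
  Cl-Cl: 1 × 253 = 253
  Σ(broken) = 5539 kJ
Bonds formed (products):
  C-C: 3 × 352 = 1056
  C-Cl: 1 × 320 = 320
  C-H: 9 × 423 = 3807
  H-Cl: 1 × 436 = 436
  Σ(formed) = 5619 kJ
ΔH = Σ(broken) − Σ(formed) = 5539 − 5619 = −80 kJ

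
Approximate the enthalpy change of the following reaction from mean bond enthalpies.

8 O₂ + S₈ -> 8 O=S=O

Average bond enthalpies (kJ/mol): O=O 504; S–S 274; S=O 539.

Bonds broken (reactants):
  O=O: 8 × 504 = 4032
  S–S: 8 × 274 = 2192
  Σ(broken) = 6224 kJ
Bonds formed (products):
  S=O: 16 × 539 = 8624
  Σ(formed) = 8624 kJ
ΔH = Σ(broken) − Σ(formed) = 6224 − 8624 = −2400 kJ

ΔH ≈ −2400 kJ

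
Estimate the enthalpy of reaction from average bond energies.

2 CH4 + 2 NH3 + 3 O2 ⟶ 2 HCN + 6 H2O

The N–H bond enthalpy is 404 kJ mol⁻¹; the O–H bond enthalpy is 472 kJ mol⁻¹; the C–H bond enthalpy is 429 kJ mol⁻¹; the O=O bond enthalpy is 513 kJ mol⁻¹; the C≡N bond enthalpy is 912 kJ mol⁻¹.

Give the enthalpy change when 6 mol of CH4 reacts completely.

ΔH = −2853 kJ

Bonds broken (reactants):
  C–H: 8 × 429 = 3432
  N–H: 6 × 404 = 2424
  O=O: 3 × 513 = 1539
  Σ(broken) = 7395 kJ
Bonds formed (products):
  C≡N: 2 × 912 = 1824
  C–H: 2 × 429 = 858
  O–H: 12 × 472 = 5664
  Σ(formed) = 8346 kJ
ΔH = Σ(broken) − Σ(formed) = 7395 − 8346 = −951 kJ
For 3× the reaction as written: 3 × (−951) = −2853 kJ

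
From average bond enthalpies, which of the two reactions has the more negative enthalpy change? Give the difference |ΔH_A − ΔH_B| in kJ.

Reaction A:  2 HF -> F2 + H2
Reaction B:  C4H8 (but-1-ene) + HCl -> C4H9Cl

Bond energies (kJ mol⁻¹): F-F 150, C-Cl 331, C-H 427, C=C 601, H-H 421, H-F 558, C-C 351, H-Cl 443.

Reaction A:
  Bonds broken (reactants):
    H-F: 2 × 558 = 1116
    Σ(broken) = 1116 kJ
  Bonds formed (products):
    F-F: 1 × 150 = 150
    H-H: 1 × 421 = 421
    Σ(formed) = 571 kJ
  ΔH_A = 1116 − 571 = +545 kJ
Reaction B:
  Bonds broken (reactants):
    C-C: 2 × 351 = 702
    C-H: 8 × 427 = 3416
    C=C: 1 × 601 = 601
    H-Cl: 1 × 443 = 443
    Σ(broken) = 5162 kJ
  Bonds formed (products):
    C-C: 3 × 351 = 1053
    C-Cl: 1 × 331 = 331
    C-H: 9 × 427 = 3843
    Σ(formed) = 5227 kJ
  ΔH_B = 5162 − 5227 = −65 kJ
ΔH_A − ΔH_B = +610 kJ, so reaction B has the more negative ΔH; |ΔH_A − ΔH_B| = 610 kJ.

Reaction B, by 610 kJ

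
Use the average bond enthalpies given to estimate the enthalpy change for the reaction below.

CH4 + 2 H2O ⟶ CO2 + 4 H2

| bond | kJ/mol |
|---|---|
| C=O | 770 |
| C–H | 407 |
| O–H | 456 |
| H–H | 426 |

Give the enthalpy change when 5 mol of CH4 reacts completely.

Bonds broken (reactants):
  C–H: 4 × 407 = 1628
  O–H: 4 × 456 = 1824
  Σ(broken) = 3452 kJ
Bonds formed (products):
  C=O: 2 × 770 = 1540
  H–H: 4 × 426 = 1704
  Σ(formed) = 3244 kJ
ΔH = Σ(broken) − Σ(formed) = 3452 − 3244 = +208 kJ
For 5× the reaction as written: 5 × (+208) = +1040 kJ

ΔH = +1040 kJ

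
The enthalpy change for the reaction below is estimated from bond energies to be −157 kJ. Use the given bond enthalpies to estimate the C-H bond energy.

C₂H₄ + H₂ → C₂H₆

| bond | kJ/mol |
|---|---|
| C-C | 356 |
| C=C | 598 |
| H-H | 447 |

Let D be the C-H bond energy.
Σ(broken) = 4×D + 1×598 + 1×447 = 1045 + 4D
Σ(formed) = 1×356 + 6×D = 356 + 6D
ΔH = Σ(broken) − Σ(formed) = (1045 + 4D) − (356 + 6D) = +689 − 2D
Setting this equal to −157 kJ gives 2D = 846, so D = 423 kJ/mol.

D(C-H) ≈ 423 kJ/mol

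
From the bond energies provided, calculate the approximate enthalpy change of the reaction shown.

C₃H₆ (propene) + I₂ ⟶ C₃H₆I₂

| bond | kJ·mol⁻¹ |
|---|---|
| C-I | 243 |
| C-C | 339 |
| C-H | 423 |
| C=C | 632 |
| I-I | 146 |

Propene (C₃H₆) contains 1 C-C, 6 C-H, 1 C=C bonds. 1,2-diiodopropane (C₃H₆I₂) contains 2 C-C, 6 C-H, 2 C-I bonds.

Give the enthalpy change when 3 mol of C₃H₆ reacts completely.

ΔH = −141 kJ

Bonds broken (reactants):
  C-C: 1 × 339 = 339
  C-H: 6 × 423 = 2538
  C=C: 1 × 632 = 632
  I-I: 1 × 146 = 146
  Σ(broken) = 3655 kJ
Bonds formed (products):
  C-C: 2 × 339 = 678
  C-H: 6 × 423 = 2538
  C-I: 2 × 243 = 486
  Σ(formed) = 3702 kJ
ΔH = Σ(broken) − Σ(formed) = 3655 − 3702 = −47 kJ
For 3× the reaction as written: 3 × (−47) = −141 kJ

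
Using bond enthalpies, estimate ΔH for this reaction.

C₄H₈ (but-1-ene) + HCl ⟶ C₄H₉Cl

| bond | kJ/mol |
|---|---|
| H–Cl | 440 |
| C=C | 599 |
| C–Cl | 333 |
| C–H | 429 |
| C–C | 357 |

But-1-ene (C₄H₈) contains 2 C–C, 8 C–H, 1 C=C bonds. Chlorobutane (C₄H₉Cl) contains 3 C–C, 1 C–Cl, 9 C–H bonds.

Bonds broken (reactants):
  C–C: 2 × 357 = 714
  C–H: 8 × 429 = 3432
  C=C: 1 × 599 = 599
  H–Cl: 1 × 440 = 440
  Σ(broken) = 5185 kJ
Bonds formed (products):
  C–C: 3 × 357 = 1071
  C–Cl: 1 × 333 = 333
  C–H: 9 × 429 = 3861
  Σ(formed) = 5265 kJ
ΔH = Σ(broken) − Σ(formed) = 5185 − 5265 = −80 kJ

ΔH ≈ −80 kJ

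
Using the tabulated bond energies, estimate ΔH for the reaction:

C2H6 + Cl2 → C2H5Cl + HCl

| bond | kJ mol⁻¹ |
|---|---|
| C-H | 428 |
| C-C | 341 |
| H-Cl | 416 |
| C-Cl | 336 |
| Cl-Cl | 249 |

ΔH ≈ −75 kJ

Bonds broken (reactants):
  C-C: 1 × 341 = 341
  C-H: 6 × 428 = 2568
  Cl-Cl: 1 × 249 = 249
  Σ(broken) = 3158 kJ
Bonds formed (products):
  C-C: 1 × 341 = 341
  C-Cl: 1 × 336 = 336
  C-H: 5 × 428 = 2140
  H-Cl: 1 × 416 = 416
  Σ(formed) = 3233 kJ
ΔH = Σ(broken) − Σ(formed) = 3158 − 3233 = −75 kJ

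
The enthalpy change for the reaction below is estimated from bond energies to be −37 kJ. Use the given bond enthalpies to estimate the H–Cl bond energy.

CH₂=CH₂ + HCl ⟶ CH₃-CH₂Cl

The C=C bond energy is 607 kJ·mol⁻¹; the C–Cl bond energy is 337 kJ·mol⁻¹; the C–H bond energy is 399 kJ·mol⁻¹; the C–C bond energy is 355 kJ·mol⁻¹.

Let D be the H–Cl bond energy.
Σ(broken) = 4×399 + 1×607 + 1×D = 2203 + D
Σ(formed) = 1×355 + 1×337 + 5×399 = 2687
ΔH = Σ(broken) − Σ(formed) = (2203 + D) − (2687) = −484 + D
Setting this equal to −37 kJ gives D = 447 kJ/mol.

D(H–Cl) ≈ 447 kJ/mol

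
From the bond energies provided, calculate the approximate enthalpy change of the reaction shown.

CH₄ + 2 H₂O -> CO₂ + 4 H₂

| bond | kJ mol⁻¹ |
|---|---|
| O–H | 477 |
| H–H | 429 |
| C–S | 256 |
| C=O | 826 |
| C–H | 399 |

Bonds broken (reactants):
  C–H: 4 × 399 = 1596
  O–H: 4 × 477 = 1908
  Σ(broken) = 3504 kJ
Bonds formed (products):
  C=O: 2 × 826 = 1652
  H–H: 4 × 429 = 1716
  Σ(formed) = 3368 kJ
ΔH = Σ(broken) − Σ(formed) = 3504 − 3368 = +136 kJ

ΔH ≈ +136 kJ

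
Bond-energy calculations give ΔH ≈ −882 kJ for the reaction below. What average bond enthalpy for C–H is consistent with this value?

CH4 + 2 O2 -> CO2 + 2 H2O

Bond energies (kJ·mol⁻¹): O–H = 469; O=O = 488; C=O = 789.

Let D be the C–H bond energy.
Σ(broken) = 4×D + 2×488 = 976 + 4D
Σ(formed) = 2×789 + 4×469 = 3454
ΔH = Σ(broken) − Σ(formed) = (976 + 4D) − (3454) = −2478 + 4D
Setting this equal to −882 kJ gives 4D = 1596, so D = 399 kJ/mol.

D(C–H) ≈ 399 kJ/mol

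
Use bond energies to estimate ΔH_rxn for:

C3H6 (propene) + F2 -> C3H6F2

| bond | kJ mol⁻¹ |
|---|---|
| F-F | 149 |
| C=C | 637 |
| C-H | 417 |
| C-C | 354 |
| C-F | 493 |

Bonds broken (reactants):
  C-C: 1 × 354 = 354
  C-H: 6 × 417 = 2502
  C=C: 1 × 637 = 637
  F-F: 1 × 149 = 149
  Σ(broken) = 3642 kJ
Bonds formed (products):
  C-C: 2 × 354 = 708
  C-F: 2 × 493 = 986
  C-H: 6 × 417 = 2502
  Σ(formed) = 4196 kJ
ΔH = Σ(broken) − Σ(formed) = 3642 − 4196 = −554 kJ

ΔH ≈ −554 kJ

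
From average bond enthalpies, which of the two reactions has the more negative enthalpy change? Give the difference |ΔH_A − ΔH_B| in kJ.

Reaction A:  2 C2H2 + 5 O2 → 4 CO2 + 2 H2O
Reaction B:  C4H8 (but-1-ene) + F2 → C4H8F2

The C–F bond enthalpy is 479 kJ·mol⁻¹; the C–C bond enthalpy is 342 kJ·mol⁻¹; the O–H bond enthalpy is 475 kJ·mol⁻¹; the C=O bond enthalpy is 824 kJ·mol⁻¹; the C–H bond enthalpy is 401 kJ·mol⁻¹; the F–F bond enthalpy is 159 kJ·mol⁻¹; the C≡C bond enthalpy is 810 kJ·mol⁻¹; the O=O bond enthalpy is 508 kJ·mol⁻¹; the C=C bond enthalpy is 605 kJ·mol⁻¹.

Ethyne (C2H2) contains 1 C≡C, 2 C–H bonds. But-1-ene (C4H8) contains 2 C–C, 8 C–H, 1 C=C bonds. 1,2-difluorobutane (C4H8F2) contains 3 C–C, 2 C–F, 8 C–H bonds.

Reaction A, by 2192 kJ

Reaction A:
  Bonds broken (reactants):
    C≡C: 2 × 810 = 1620
    C–H: 4 × 401 = 1604
    O=O: 5 × 508 = 2540
    Σ(broken) = 5764 kJ
  Bonds formed (products):
    C=O: 8 × 824 = 6592
    O–H: 4 × 475 = 1900
    Σ(formed) = 8492 kJ
  ΔH_A = 5764 − 8492 = −2728 kJ
Reaction B:
  Bonds broken (reactants):
    C–C: 2 × 342 = 684
    C–H: 8 × 401 = 3208
    C=C: 1 × 605 = 605
    F–F: 1 × 159 = 159
    Σ(broken) = 4656 kJ
  Bonds formed (products):
    C–C: 3 × 342 = 1026
    C–F: 2 × 479 = 958
    C–H: 8 × 401 = 3208
    Σ(formed) = 5192 kJ
  ΔH_B = 4656 − 5192 = −536 kJ
ΔH_A − ΔH_B = −2192 kJ, so reaction A has the more negative ΔH; |ΔH_A − ΔH_B| = 2192 kJ.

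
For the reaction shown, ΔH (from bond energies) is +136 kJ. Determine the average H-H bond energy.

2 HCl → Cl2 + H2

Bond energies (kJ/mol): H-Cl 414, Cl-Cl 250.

D(H-H) ≈ 442 kJ/mol

Let D be the H-H bond energy.
Σ(broken) = 2×414 = 828
Σ(formed) = 1×250 + 1×D = 250 + D
ΔH = Σ(broken) − Σ(formed) = (828) − (250 + D) = +578 − D
Setting this equal to +136 kJ gives D = 442 kJ/mol.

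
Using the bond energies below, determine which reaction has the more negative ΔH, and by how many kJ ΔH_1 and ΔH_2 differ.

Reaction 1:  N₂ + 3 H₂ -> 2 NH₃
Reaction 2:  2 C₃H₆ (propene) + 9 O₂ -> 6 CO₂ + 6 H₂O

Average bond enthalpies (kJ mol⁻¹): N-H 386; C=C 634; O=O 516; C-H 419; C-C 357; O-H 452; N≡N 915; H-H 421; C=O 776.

Reaction 2, by 2944 kJ

Reaction 1:
  Bonds broken (reactants):
    H-H: 3 × 421 = 1263
    N≡N: 1 × 915 = 915
    Σ(broken) = 2178 kJ
  Bonds formed (products):
    N-H: 6 × 386 = 2316
    Σ(formed) = 2316 kJ
  ΔH_1 = 2178 − 2316 = −138 kJ
Reaction 2:
  Bonds broken (reactants):
    C-C: 2 × 357 = 714
    C-H: 12 × 419 = 5028
    C=C: 2 × 634 = 1268
    O=O: 9 × 516 = 4644
    Σ(broken) = 11654 kJ
  Bonds formed (products):
    C=O: 12 × 776 = 9312
    O-H: 12 × 452 = 5424
    Σ(formed) = 14736 kJ
  ΔH_2 = 11654 − 14736 = −3082 kJ
ΔH_1 − ΔH_2 = +2944 kJ, so reaction 2 has the more negative ΔH; |ΔH_1 − ΔH_2| = 2944 kJ.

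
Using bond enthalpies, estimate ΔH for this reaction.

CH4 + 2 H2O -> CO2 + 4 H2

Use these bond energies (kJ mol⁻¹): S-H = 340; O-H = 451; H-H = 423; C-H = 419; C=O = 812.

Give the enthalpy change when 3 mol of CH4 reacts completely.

Bonds broken (reactants):
  C-H: 4 × 419 = 1676
  O-H: 4 × 451 = 1804
  Σ(broken) = 3480 kJ
Bonds formed (products):
  C=O: 2 × 812 = 1624
  H-H: 4 × 423 = 1692
  Σ(formed) = 3316 kJ
ΔH = Σ(broken) − Σ(formed) = 3480 − 3316 = +164 kJ
For 3× the reaction as written: 3 × (+164) = +492 kJ

ΔH = +492 kJ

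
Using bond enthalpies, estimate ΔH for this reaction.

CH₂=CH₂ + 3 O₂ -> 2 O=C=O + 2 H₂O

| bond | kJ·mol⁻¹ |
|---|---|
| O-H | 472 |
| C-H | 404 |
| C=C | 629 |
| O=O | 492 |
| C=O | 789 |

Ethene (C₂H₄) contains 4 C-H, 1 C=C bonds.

ΔH ≈ −1323 kJ

Bonds broken (reactants):
  C-H: 4 × 404 = 1616
  C=C: 1 × 629 = 629
  O=O: 3 × 492 = 1476
  Σ(broken) = 3721 kJ
Bonds formed (products):
  C=O: 4 × 789 = 3156
  O-H: 4 × 472 = 1888
  Σ(formed) = 5044 kJ
ΔH = Σ(broken) − Σ(formed) = 3721 − 5044 = −1323 kJ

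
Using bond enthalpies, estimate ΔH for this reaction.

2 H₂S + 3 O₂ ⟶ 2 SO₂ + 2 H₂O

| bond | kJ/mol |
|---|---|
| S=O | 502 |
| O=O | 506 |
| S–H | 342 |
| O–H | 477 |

ΔH ≈ −1030 kJ

Bonds broken (reactants):
  O=O: 3 × 506 = 1518
  S–H: 4 × 342 = 1368
  Σ(broken) = 2886 kJ
Bonds formed (products):
  O–H: 4 × 477 = 1908
  S=O: 4 × 502 = 2008
  Σ(formed) = 3916 kJ
ΔH = Σ(broken) − Σ(formed) = 2886 − 3916 = −1030 kJ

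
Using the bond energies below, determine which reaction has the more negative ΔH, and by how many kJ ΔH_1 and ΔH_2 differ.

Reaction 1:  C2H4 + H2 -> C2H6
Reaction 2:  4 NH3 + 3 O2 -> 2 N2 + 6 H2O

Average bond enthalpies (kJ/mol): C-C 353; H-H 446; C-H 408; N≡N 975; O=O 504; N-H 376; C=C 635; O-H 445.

Reaction 2, by 1178 kJ

Reaction 1:
  Bonds broken (reactants):
    C-H: 4 × 408 = 1632
    C=C: 1 × 635 = 635
    H-H: 1 × 446 = 446
    Σ(broken) = 2713 kJ
  Bonds formed (products):
    C-C: 1 × 353 = 353
    C-H: 6 × 408 = 2448
    Σ(formed) = 2801 kJ
  ΔH_1 = 2713 − 2801 = −88 kJ
Reaction 2:
  Bonds broken (reactants):
    N-H: 12 × 376 = 4512
    O=O: 3 × 504 = 1512
    Σ(broken) = 6024 kJ
  Bonds formed (products):
    N≡N: 2 × 975 = 1950
    O-H: 12 × 445 = 5340
    Σ(formed) = 7290 kJ
  ΔH_2 = 6024 − 7290 = −1266 kJ
ΔH_1 − ΔH_2 = +1178 kJ, so reaction 2 has the more negative ΔH; |ΔH_1 − ΔH_2| = 1178 kJ.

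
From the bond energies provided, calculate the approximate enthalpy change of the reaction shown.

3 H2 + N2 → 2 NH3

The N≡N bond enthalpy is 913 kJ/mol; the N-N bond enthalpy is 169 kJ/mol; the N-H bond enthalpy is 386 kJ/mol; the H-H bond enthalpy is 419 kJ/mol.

Bonds broken (reactants):
  H-H: 3 × 419 = 1257
  N≡N: 1 × 913 = 913
  Σ(broken) = 2170 kJ
Bonds formed (products):
  N-H: 6 × 386 = 2316
  Σ(formed) = 2316 kJ
ΔH = Σ(broken) − Σ(formed) = 2170 − 2316 = −146 kJ

ΔH ≈ −146 kJ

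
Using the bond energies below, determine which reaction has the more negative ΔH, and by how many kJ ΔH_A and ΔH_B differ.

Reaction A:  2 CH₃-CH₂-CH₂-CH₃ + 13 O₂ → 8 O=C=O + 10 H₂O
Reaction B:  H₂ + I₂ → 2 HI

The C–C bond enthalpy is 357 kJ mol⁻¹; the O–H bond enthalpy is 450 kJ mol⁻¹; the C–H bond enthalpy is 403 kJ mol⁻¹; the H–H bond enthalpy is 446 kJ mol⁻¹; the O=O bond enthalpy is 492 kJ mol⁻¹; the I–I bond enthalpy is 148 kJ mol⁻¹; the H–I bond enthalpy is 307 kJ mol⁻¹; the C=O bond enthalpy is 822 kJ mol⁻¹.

Reaction A, by 5534 kJ

Reaction A:
  Bonds broken (reactants):
    C–C: 6 × 357 = 2142
    C–H: 20 × 403 = 8060
    O=O: 13 × 492 = 6396
    Σ(broken) = 16598 kJ
  Bonds formed (products):
    C=O: 16 × 822 = 13152
    O–H: 20 × 450 = 9000
    Σ(formed) = 22152 kJ
  ΔH_A = 16598 − 22152 = −5554 kJ
Reaction B:
  Bonds broken (reactants):
    H–H: 1 × 446 = 446
    I–I: 1 × 148 = 148
    Σ(broken) = 594 kJ
  Bonds formed (products):
    H–I: 2 × 307 = 614
    Σ(formed) = 614 kJ
  ΔH_B = 594 − 614 = −20 kJ
ΔH_A − ΔH_B = −5534 kJ, so reaction A has the more negative ΔH; |ΔH_A − ΔH_B| = 5534 kJ.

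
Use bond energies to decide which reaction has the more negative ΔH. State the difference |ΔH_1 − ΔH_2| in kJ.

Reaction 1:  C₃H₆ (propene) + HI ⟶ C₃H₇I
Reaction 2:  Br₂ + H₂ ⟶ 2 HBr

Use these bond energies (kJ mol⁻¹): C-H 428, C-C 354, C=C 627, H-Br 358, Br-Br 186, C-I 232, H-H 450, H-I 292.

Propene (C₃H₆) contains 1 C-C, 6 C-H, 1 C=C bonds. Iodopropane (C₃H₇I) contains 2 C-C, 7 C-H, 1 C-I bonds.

Reaction 1, by 15 kJ

Reaction 1:
  Bonds broken (reactants):
    C-C: 1 × 354 = 354
    C-H: 6 × 428 = 2568
    C=C: 1 × 627 = 627
    H-I: 1 × 292 = 292
    Σ(broken) = 3841 kJ
  Bonds formed (products):
    C-C: 2 × 354 = 708
    C-H: 7 × 428 = 2996
    C-I: 1 × 232 = 232
    Σ(formed) = 3936 kJ
  ΔH_1 = 3841 − 3936 = −95 kJ
Reaction 2:
  Bonds broken (reactants):
    Br-Br: 1 × 186 = 186
    H-H: 1 × 450 = 450
    Σ(broken) = 636 kJ
  Bonds formed (products):
    H-Br: 2 × 358 = 716
    Σ(formed) = 716 kJ
  ΔH_2 = 636 − 716 = −80 kJ
ΔH_1 − ΔH_2 = −15 kJ, so reaction 1 has the more negative ΔH; |ΔH_1 − ΔH_2| = 15 kJ.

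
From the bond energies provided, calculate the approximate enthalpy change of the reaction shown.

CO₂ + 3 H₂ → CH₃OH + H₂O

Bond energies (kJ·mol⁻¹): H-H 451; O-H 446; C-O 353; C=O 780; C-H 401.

ΔH ≈ +19 kJ

Bonds broken (reactants):
  C=O: 2 × 780 = 1560
  H-H: 3 × 451 = 1353
  Σ(broken) = 2913 kJ
Bonds formed (products):
  C-H: 3 × 401 = 1203
  C-O: 1 × 353 = 353
  O-H: 3 × 446 = 1338
  Σ(formed) = 2894 kJ
ΔH = Σ(broken) − Σ(formed) = 2913 − 2894 = +19 kJ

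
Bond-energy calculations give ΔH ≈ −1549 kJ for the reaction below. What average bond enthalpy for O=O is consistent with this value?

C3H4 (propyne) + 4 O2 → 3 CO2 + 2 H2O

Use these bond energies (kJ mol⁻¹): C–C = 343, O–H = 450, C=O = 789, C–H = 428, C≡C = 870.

Let D be the O=O bond energy.
Σ(broken) = 1×870 + 1×343 + 4×428 + 4×D = 2925 + 4D
Σ(formed) = 6×789 + 4×450 = 6534
ΔH = Σ(broken) − Σ(formed) = (2925 + 4D) − (6534) = −3609 + 4D
Setting this equal to −1549 kJ gives 4D = 2060, so D = 515 kJ/mol.

D(O=O) ≈ 515 kJ/mol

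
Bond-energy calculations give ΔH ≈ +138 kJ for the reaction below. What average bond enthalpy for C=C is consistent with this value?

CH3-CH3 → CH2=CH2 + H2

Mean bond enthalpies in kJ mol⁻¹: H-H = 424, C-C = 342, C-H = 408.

Let D be the C=C bond energy.
Σ(broken) = 1×342 + 6×408 = 2790
Σ(formed) = 4×408 + 1×D + 1×424 = 2056 + D
ΔH = Σ(broken) − Σ(formed) = (2790) − (2056 + D) = +734 − D
Setting this equal to +138 kJ gives D = 596 kJ/mol.

D(C=C) ≈ 596 kJ/mol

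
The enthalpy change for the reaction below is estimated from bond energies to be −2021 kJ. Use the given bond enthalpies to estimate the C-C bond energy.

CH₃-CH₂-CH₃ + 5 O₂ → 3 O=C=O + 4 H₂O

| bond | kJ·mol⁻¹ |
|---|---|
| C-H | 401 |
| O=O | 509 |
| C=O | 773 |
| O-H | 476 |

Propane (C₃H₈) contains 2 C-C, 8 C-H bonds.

D(C-C) ≈ 336 kJ/mol

Let D be the C-C bond energy.
Σ(broken) = 2×D + 8×401 + 5×509 = 5753 + 2D
Σ(formed) = 6×773 + 8×476 = 8446
ΔH = Σ(broken) − Σ(formed) = (5753 + 2D) − (8446) = −2693 + 2D
Setting this equal to −2021 kJ gives 2D = 672, so D = 336 kJ/mol.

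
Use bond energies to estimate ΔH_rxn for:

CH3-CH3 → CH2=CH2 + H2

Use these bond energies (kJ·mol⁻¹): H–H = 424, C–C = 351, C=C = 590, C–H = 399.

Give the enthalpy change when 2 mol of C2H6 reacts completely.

Bonds broken (reactants):
  C–C: 1 × 351 = 351
  C–H: 6 × 399 = 2394
  Σ(broken) = 2745 kJ
Bonds formed (products):
  C–H: 4 × 399 = 1596
  C=C: 1 × 590 = 590
  H–H: 1 × 424 = 424
  Σ(formed) = 2610 kJ
ΔH = Σ(broken) − Σ(formed) = 2745 − 2610 = +135 kJ
For 2× the reaction as written: 2 × (+135) = +270 kJ

ΔH = +270 kJ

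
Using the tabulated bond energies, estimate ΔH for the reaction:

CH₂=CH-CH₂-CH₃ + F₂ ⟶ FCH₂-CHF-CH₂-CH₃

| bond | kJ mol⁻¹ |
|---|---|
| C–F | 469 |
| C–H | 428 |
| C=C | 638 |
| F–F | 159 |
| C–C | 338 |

Bonds broken (reactants):
  C–C: 2 × 338 = 676
  C–H: 8 × 428 = 3424
  C=C: 1 × 638 = 638
  F–F: 1 × 159 = 159
  Σ(broken) = 4897 kJ
Bonds formed (products):
  C–C: 3 × 338 = 1014
  C–F: 2 × 469 = 938
  C–H: 8 × 428 = 3424
  Σ(formed) = 5376 kJ
ΔH = Σ(broken) − Σ(formed) = 4897 − 5376 = −479 kJ

ΔH ≈ −479 kJ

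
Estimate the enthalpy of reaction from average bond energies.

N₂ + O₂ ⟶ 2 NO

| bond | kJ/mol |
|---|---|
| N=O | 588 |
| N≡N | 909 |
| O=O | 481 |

ΔH ≈ +214 kJ

Bonds broken (reactants):
  N≡N: 1 × 909 = 909
  O=O: 1 × 481 = 481
  Σ(broken) = 1390 kJ
Bonds formed (products):
  N=O: 2 × 588 = 1176
  Σ(formed) = 1176 kJ
ΔH = Σ(broken) − Σ(formed) = 1390 − 1176 = +214 kJ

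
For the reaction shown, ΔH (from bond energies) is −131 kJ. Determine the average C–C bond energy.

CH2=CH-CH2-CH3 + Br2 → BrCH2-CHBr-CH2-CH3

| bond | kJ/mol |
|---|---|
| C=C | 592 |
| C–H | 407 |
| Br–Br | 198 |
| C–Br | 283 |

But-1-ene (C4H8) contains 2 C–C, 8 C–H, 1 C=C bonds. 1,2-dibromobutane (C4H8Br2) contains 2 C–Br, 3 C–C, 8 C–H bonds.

Let D be the C–C bond energy.
Σ(broken) = 1×198 + 2×D + 8×407 + 1×592 = 4046 + 2D
Σ(formed) = 2×283 + 3×D + 8×407 = 3822 + 3D
ΔH = Σ(broken) − Σ(formed) = (4046 + 2D) − (3822 + 3D) = +224 − D
Setting this equal to −131 kJ gives D = 355 kJ/mol.

D(C–C) ≈ 355 kJ/mol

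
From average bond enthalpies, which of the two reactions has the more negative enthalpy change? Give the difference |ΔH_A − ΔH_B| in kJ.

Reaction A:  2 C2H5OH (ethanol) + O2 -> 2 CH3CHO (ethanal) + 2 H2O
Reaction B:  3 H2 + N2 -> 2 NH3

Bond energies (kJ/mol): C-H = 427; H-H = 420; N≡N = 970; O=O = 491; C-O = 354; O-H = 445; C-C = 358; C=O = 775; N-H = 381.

Reaction A:
  Bonds broken (reactants):
    C-C: 2 × 358 = 716
    C-H: 10 × 427 = 4270
    C-O: 2 × 354 = 708
    O-H: 2 × 445 = 890
    O=O: 1 × 491 = 491
    Σ(broken) = 7075 kJ
  Bonds formed (products):
    C-C: 2 × 358 = 716
    C-H: 8 × 427 = 3416
    C=O: 2 × 775 = 1550
    O-H: 4 × 445 = 1780
    Σ(formed) = 7462 kJ
  ΔH_A = 7075 − 7462 = −387 kJ
Reaction B:
  Bonds broken (reactants):
    H-H: 3 × 420 = 1260
    N≡N: 1 × 970 = 970
    Σ(broken) = 2230 kJ
  Bonds formed (products):
    N-H: 6 × 381 = 2286
    Σ(formed) = 2286 kJ
  ΔH_B = 2230 − 2286 = −56 kJ
ΔH_A − ΔH_B = −331 kJ, so reaction A has the more negative ΔH; |ΔH_A − ΔH_B| = 331 kJ.

Reaction A, by 331 kJ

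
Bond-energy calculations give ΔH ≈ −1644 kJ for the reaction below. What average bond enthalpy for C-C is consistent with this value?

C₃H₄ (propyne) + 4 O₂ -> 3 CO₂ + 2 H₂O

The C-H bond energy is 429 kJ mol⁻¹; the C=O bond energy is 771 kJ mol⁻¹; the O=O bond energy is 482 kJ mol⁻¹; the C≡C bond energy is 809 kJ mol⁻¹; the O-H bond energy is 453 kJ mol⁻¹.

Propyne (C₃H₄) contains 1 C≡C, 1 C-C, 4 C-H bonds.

Let D be the C-C bond energy.
Σ(broken) = 1×809 + 1×D + 4×429 + 4×482 = 4453 + D
Σ(formed) = 6×771 + 4×453 = 6438
ΔH = Σ(broken) − Σ(formed) = (4453 + D) − (6438) = −1985 + D
Setting this equal to −1644 kJ gives D = 341 kJ/mol.

D(C-C) ≈ 341 kJ/mol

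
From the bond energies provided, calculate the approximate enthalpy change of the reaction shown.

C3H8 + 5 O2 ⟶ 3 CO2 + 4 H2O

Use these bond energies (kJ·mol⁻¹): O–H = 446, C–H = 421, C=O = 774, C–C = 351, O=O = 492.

Bonds broken (reactants):
  C–C: 2 × 351 = 702
  C–H: 8 × 421 = 3368
  O=O: 5 × 492 = 2460
  Σ(broken) = 6530 kJ
Bonds formed (products):
  C=O: 6 × 774 = 4644
  O–H: 8 × 446 = 3568
  Σ(formed) = 8212 kJ
ΔH = Σ(broken) − Σ(formed) = 6530 − 8212 = −1682 kJ

ΔH ≈ −1682 kJ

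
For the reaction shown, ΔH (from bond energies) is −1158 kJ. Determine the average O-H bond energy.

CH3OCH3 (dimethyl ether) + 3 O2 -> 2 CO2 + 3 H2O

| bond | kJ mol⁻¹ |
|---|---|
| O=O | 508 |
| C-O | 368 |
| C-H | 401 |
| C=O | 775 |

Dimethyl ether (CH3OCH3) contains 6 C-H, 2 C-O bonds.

D(O-H) ≈ 454 kJ/mol

Let D be the O-H bond energy.
Σ(broken) = 6×401 + 2×368 + 3×508 = 4666
Σ(formed) = 4×775 + 6×D = 3100 + 6D
ΔH = Σ(broken) − Σ(formed) = (4666) − (3100 + 6D) = +1566 − 6D
Setting this equal to −1158 kJ gives 6D = 2724, so D = 454 kJ/mol.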